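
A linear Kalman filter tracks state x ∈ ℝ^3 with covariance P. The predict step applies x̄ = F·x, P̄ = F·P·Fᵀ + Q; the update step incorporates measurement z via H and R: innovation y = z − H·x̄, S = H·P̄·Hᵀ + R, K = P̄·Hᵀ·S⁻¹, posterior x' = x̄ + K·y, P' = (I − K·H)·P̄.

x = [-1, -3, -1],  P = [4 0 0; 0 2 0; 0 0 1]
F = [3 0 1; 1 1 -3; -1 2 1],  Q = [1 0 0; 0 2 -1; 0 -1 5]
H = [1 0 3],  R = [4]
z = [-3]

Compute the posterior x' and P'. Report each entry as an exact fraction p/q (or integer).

x̄ = F·x = [-4, -1, -6]
P̄ = F·P·Fᵀ + Q = [38 9 -11; 9 17 -4; -11 -4 18]
y = z − H·x̄ = [19]
S = H·P̄·Hᵀ + R = [138]
K = P̄·Hᵀ·S⁻¹ = [5/138; -1/46; 43/138]
x' = x̄ + K·y = [-457/138, -65/46, -11/138]
P' = (I − K·H)·P̄ = [5219/138 419/46 -1733/138; 419/46 779/46 -141/46; -1733/138 -141/46 635/138]

x' = [-457/138, -65/46, -11/138]
P' = [5219/138 419/46 -1733/138; 419/46 779/46 -141/46; -1733/138 -141/46 635/138]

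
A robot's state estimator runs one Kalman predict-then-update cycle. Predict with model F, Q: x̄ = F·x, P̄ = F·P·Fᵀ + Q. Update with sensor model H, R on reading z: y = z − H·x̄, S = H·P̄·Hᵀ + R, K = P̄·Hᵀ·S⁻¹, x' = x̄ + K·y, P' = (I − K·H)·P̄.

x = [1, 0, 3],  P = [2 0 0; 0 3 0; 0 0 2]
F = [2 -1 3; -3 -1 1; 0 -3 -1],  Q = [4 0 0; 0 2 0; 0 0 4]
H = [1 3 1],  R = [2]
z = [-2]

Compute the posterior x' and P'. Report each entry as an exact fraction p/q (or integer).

x̄ = F·x = [11, 0, -3]
P̄ = F·P·Fᵀ + Q = [33 -3 3; -3 25 7; 3 7 33]
y = z − H·x̄ = [-10]
S = H·P̄·Hᵀ + R = [323]
K = P̄·Hᵀ·S⁻¹ = [27/323; 79/323; 3/17]
x' = x̄ + K·y = [3283/323, -790/323, -81/17]
P' = (I − K·H)·P̄ = [9930/323 -3102/323 -30/17; -3102/323 1834/323 -118/17; -30/17 -118/17 390/17]

x' = [3283/323, -790/323, -81/17]
P' = [9930/323 -3102/323 -30/17; -3102/323 1834/323 -118/17; -30/17 -118/17 390/17]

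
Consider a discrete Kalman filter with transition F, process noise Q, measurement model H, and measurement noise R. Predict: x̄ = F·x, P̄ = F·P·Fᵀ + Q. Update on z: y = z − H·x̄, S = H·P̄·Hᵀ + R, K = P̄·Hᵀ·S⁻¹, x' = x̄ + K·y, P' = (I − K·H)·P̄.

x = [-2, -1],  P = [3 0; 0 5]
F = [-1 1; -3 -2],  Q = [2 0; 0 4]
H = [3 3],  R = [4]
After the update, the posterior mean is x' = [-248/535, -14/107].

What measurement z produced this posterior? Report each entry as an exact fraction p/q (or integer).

x̄ = F·x = [1, 8]
P̄ = F·P·Fᵀ + Q = [10 -1; -1 51]
S = H·P̄·Hᵀ + R = [535]
K = P̄·Hᵀ·S⁻¹ = [27/535; 30/107]
x' − x̄ = [-783/535, -870/107] = K·y
y = (KᵀK)⁻¹·Kᵀ·(x' − x̄) = [-29]
z = y + H·x̄ = [-29] + [27] = [-2]

z = [-2]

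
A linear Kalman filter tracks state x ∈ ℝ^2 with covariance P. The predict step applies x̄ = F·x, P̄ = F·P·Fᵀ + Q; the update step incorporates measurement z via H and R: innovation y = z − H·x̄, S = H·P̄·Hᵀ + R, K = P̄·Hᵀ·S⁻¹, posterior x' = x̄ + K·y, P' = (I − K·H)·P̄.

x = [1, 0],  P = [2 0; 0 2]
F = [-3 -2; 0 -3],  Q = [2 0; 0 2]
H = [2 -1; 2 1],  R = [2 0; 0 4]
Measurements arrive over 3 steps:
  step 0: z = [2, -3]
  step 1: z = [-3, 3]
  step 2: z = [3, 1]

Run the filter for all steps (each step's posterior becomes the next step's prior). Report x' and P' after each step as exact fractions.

step 0: x' = [-49/184, -2031/920], P' = [17/46 11/46; 11/46 317/230]
step 1: x' = [11367/81038, 615393/202595], P' = [14784/40519 10092/40519; 10092/40519 258484/202595]
step 2: x' = [134442345/167054578, -132754106/83527289], P' = [30460594/83527289 20703916/83527289; 20703916/83527289 105626060/83527289]

step 0: x̄ = F·x = [-3, 0]
step 0: P̄ = F·P·Fᵀ + Q = [28 12; 12 20]
step 0: y = z − H·x̄ = [8, 3]
step 0: S = H·P̄·Hᵀ + R = [86 92; 92 184]
step 0: K = P̄·Hᵀ·S⁻¹ = [1/4 45/184; -9/20 427/920]
step 0: x' = x̄ + K·y = [-49/184, -2031/920]
step 0: P' = (I − K·H)·P̄ = [17/46 11/46; 11/46 317/230]
step 1: x̄ = F·x = [4797/920, 6093/920]
step 1: P̄ = F·P·Fᵀ + Q = [3153/230 2397/230; 2397/230 3313/230]
step 1: y = z − H·x̄ = [-6261/920, -12927/920]
step 1: S = H·P̄·Hᵀ + R = [6797/230 9299/230; 9299/230 26433/230]
step 1: K = P̄·Hᵀ·S⁻¹ = [9738/40519 9915/40519; -78782/202595 89851/202595]
step 1: x' = x̄ + K·y = [11367/81038, 615393/202595]
step 1: P' = (I − K·H)·P̄ = [14784/40519 10092/40519; 10092/40519 258484/202595]
step 2: x̄ = F·x = [-2632077/405190, -1846179/202595]
step 2: P̄ = F·P·Fᵀ + Q = [2709926/202595 2005044/202595; 2005044/202595 2731546/202595]
step 2: y = z − H·x̄ = [1393683/202595, 4680851/202595]
step 2: S = H·P̄·Hᵀ + R = [5956264/202595 8108158/202595; 8108158/202595 22401806/202595]
step 2: K = P̄·Hᵀ·S⁻¹ = [20108636/83527289 20406276/83527289; -32109114/83527289 36758473/83527289]
step 2: x' = x̄ + K·y = [134442345/167054578, -132754106/83527289]
step 2: P' = (I − K·H)·P̄ = [30460594/83527289 20703916/83527289; 20703916/83527289 105626060/83527289]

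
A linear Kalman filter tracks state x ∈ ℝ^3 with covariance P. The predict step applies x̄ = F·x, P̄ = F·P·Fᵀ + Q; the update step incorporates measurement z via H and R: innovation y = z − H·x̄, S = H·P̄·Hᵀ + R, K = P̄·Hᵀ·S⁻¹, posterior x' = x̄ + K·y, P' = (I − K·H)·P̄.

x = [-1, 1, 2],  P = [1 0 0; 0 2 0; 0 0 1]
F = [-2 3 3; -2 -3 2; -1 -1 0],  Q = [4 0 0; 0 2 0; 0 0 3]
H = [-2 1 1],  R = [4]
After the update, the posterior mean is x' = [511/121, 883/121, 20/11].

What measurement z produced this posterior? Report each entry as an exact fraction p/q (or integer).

x̄ = F·x = [11, 3, 0]
P̄ = F·P·Fᵀ + Q = [35 -8 -4; -8 28 8; -4 8 6]
S = H·P̄·Hᵀ + R = [242]
K = P̄·Hᵀ·S⁻¹ = [-41/121; 26/121; 1/11]
x' − x̄ = [-820/121, 520/121, 20/11] = K·y
y = (KᵀK)⁻¹·Kᵀ·(x' − x̄) = [20]
z = y + H·x̄ = [20] + [-19] = [1]

z = [1]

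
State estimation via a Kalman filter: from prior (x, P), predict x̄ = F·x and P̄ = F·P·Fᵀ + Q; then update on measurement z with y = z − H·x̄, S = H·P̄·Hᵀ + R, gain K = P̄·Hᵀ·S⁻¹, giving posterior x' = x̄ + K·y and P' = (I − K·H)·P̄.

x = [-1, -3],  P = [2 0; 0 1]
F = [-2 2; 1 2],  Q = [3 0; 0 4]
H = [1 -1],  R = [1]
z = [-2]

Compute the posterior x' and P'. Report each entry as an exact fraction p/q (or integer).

x̄ = F·x = [-4, -7]
P̄ = F·P·Fᵀ + Q = [15 0; 0 10]
y = z − H·x̄ = [-5]
S = H·P̄·Hᵀ + R = [26]
K = P̄·Hᵀ·S⁻¹ = [15/26; -5/13]
x' = x̄ + K·y = [-179/26, -66/13]
P' = (I − K·H)·P̄ = [165/26 75/13; 75/13 80/13]

x' = [-179/26, -66/13]
P' = [165/26 75/13; 75/13 80/13]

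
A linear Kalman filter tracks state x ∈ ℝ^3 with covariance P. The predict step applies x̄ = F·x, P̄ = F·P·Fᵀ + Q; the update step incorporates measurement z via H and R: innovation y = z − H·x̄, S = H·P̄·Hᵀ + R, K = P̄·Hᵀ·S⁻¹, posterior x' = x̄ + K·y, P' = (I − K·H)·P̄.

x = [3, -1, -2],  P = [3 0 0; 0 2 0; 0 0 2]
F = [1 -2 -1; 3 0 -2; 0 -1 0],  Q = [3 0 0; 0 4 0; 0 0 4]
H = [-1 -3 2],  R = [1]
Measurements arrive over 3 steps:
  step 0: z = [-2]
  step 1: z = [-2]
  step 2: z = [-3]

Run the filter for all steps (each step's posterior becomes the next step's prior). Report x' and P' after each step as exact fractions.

step 0: x' = [602/227, 221/227, 395/227], P' = [5055/454 -104/227 1096/227; -104/227 403/227 520/227; 1096/227 520/227 1330/227]
step 1: x' = [-252091/88596, 2153/2568, -25981/22149], P' = [257708/22149 -1109/1284 98534/22149; -1109/1284 1607/856 718/321; 98534/22149 718/321 123401/22149]
step 2: x' = [2056987/12842022, 17184745/25684044, -6899171/17122696], P' = [48774117/4280674 -10501403/12842022 9406598/2140337; -10501403/12842022 4012988/2140337 19314183/8561348; 9406598/2140337 19314183/8561348 95408539/17122696]

step 0: x̄ = F·x = [7, 13, 1]
step 0: P̄ = F·P·Fᵀ + Q = [16 13 4; 13 39 0; 4 0 6]
step 0: y = z − H·x̄ = [42]
step 0: S = H·P̄·Hᵀ + R = [454]
step 0: K = P̄·Hᵀ·S⁻¹ = [-47/454; -65/227; 4/227]
step 0: x' = x̄ + K·y = [602/227, 221/227, 395/227]
step 0: P' = (I − K·H)·P̄ = [5055/454 -104/227 1096/227; -104/227 403/227 520/227; 1096/227 520/227 1330/227]
step 1: x̄ = F·x = [-235/227, 1016/227, -221/227]
step 1: P̄ = F·P·Fᵀ + Q = [12909/454 14933/454 1430/227; 14933/454 31647/454 1352/227; 1430/227 1352/227 1311/227]
step 1: y = z − H·x̄ = [2801/227]
step 1: S = H·P̄·Hᵀ + R = [177192/227]
step 1: K = P̄·Hᵀ·S⁻¹ = [-12997/88596; -757/2568; -358/22149]
step 1: x' = x̄ + K·y = [-252091/88596, 2153/2568, -25981/22149]
step 1: P' = (I − K·H)·P̄ = [257708/22149 -1109/1284 98534/22149; -1109/1284 1607/856 718/321; 98534/22149 718/321 123401/22149]
step 2: x̄ = F·x = [-24727/7383, -548425/88596, -2153/2568]
step 2: P̄ = F·P·Fᵀ + Q = [153667/4922 560137/14766 1467/214; 560137/14766 1719164/22149 9071/1284; 1467/214 9071/1284 5031/856]
step 2: y = z − H·x̄ = [-343205/14766]
step 2: S = H·P̄·Hᵀ + R = [2140337/2461]
step 2: K = P̄·Hᵀ·S⁻¹ = [-323161/2140337; -1894916/6421011; -80201/4280674]
step 2: x' = x̄ + K·y = [2056987/12842022, 17184745/25684044, -6899171/17122696]
step 2: P' = (I − K·H)·P̄ = [48774117/4280674 -10501403/12842022 9406598/2140337; -10501403/12842022 4012988/2140337 19314183/8561348; 9406598/2140337 19314183/8561348 95408539/17122696]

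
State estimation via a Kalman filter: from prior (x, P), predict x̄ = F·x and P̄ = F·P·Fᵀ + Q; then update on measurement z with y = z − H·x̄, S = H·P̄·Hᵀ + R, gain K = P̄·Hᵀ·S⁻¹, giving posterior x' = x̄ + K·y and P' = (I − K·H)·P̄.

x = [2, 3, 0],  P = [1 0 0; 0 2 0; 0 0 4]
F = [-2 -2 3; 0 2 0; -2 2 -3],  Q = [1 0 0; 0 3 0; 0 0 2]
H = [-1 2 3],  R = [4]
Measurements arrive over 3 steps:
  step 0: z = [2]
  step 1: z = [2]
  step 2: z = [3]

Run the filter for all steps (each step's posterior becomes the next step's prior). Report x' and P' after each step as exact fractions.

step 0: x' = [-868/183, 1362/305, -3526/915], P' = [2122/183 178/61 302/183; 178/61 2383/305 -1268/305; 302/183 -1268/305 3314/915]
step 1: x' = [24066536/2692649, -4801928/2692649, 13161062/2692649], P' = [212364264/2692649 -58637266/2692649 109266592/2692649; -58637266/2692649 25552267/2692649 -36251264/2692649; 109266592/2692649 -36251264/2692649 61360920/2692649]
step 2: x' = [-109867099045/42566704267, 82049682666/42566704267, -49181983820/42566704267], P' = [2139523733262/42566704267 -577490206574/42566704267 1096765773410/42566704267; -577490206574/42566704267 304313662401/42566704267 -392747792104/42566704267; 1096765773410/42566704267 -392747792104/42566704267 644116963470/42566704267]

step 0: x̄ = F·x = [-10, 6, 2]
step 0: P̄ = F·P·Fᵀ + Q = [49 -8 -40; -8 11 8; -40 8 50]
step 0: y = z − H·x̄ = [-26]
step 0: S = H·P̄·Hᵀ + R = [915]
step 0: K = P̄·Hᵀ·S⁻¹ = [-37/183; 18/305; 206/915]
step 0: x' = x̄ + K·y = [-868/183, 1362/305, -3526/915]
step 0: P' = (I − K·H)·P̄ = [2122/183 178/61 302/183; 178/61 2383/305 -1268/305; 302/183 -1268/305 3314/915]
step 1: x̄ = F·x = [-2014/183, 2724/305, 5486/183]
step 1: P̄ = F·P·Fᵀ + Q = [30133/183 -4140/61 -12326/183; -4140/61 10447/305 2716/61; -12326/183 2716/61 29020/183]
step 1: y = z − H·x̄ = [-106874/915]
step 1: S = H·P̄·Hᵀ + R = [2692649/915]
step 1: K = P̄·Hᵀ·S⁻¹ = [-459755/2692649; 247002/2692649; 578410/2692649]
step 1: x' = x̄ + K·y = [24066536/2692649, -4801928/2692649, 13161062/2692649]
step 1: P' = (I − K·H)·P̄ = [212364264/2692649 -58637266/2692649 109266592/2692649; -58637266/2692649 25552267/2692649 -36251264/2692649; 109266592/2692649 -36251264/2692649 61360920/2692649]
step 2: x̄ = F·x = [953970/2692649, -9603856/2692649, -97220114/2692649]
step 2: P̄ = F·P·Fᵀ + Q = [161324989/2692649 -85167588/2692649 -240015460/2692649; -85167588/2692649 110287015/2692649 554265716/2692649; -240015460/2692649 554265716/2692649 3724612102/2692649]
step 2: y = z − H·x̄ = [319899971/2692649]
step 2: S = H·P̄·Hᵀ + R = [42566704267/2692649]
step 2: K = P̄·Hᵀ·S⁻¹ = [-1051706545/42566704267; 1968538766/42566704267; 12522383198/42566704267]
step 2: x' = x̄ + K·y = [-109867099045/42566704267, 82049682666/42566704267, -49181983820/42566704267]
step 2: P' = (I − K·H)·P̄ = [2139523733262/42566704267 -577490206574/42566704267 1096765773410/42566704267; -577490206574/42566704267 304313662401/42566704267 -392747792104/42566704267; 1096765773410/42566704267 -392747792104/42566704267 644116963470/42566704267]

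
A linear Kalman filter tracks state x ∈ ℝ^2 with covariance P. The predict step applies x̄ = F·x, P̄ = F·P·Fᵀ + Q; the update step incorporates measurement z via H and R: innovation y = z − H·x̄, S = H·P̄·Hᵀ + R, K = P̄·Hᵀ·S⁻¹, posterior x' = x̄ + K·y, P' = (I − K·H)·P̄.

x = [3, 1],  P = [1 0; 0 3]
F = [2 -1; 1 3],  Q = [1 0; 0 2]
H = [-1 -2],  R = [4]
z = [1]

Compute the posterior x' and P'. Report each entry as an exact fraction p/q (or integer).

x̄ = F·x = [5, 6]
P̄ = F·P·Fᵀ + Q = [8 -7; -7 30]
y = z − H·x̄ = [18]
S = H·P̄·Hᵀ + R = [104]
K = P̄·Hᵀ·S⁻¹ = [3/52; -53/104]
x' = x̄ + K·y = [157/26, -165/52]
P' = (I − K·H)·P̄ = [199/26 -205/52; -205/52 311/104]

x' = [157/26, -165/52]
P' = [199/26 -205/52; -205/52 311/104]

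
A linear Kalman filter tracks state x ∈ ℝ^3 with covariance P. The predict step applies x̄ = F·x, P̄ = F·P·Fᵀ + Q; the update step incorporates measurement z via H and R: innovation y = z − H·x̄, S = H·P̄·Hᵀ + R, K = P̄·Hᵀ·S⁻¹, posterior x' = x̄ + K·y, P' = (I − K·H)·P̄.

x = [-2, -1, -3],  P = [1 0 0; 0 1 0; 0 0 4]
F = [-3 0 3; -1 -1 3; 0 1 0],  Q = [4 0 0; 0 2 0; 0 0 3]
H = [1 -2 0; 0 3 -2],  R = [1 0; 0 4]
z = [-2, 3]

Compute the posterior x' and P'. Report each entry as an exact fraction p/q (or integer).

x' = [-3453/5039, 2363/5039, -4756/5039]
P' = [39855/5039 18182/5039 22003/5039; 18182/5039 9380/5039 11308/5039; 22003/5039 11308/5039 17642/5039]

x̄ = F·x = [-3, -6, -1]
P̄ = F·P·Fᵀ + Q = [49 39 0; 39 40 -1; 0 -1 4]
y = z − H·x̄ = [-11, 19]
S = H·P̄·Hᵀ + R = [54 -127; -127 392]
K = P̄·Hᵀ·S⁻¹ = [3491/5039 2635/5039; -578/5039 1381/5039; -613/5039 -340/5039]
x' = x̄ + K·y = [-3453/5039, 2363/5039, -4756/5039]
P' = (I − K·H)·P̄ = [39855/5039 18182/5039 22003/5039; 18182/5039 9380/5039 11308/5039; 22003/5039 11308/5039 17642/5039]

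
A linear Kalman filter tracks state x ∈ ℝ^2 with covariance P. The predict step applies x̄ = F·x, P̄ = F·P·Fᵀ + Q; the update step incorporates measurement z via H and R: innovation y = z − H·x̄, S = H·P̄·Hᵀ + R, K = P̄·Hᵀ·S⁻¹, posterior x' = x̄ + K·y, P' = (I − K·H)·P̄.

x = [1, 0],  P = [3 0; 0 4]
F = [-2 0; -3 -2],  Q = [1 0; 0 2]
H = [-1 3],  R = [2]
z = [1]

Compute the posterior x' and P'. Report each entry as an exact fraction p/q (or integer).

x' = [-37/39, 0]
P' = [2375/312 21/8; 21/8 9/8]

x̄ = F·x = [-2, -3]
P̄ = F·P·Fᵀ + Q = [13 18; 18 45]
y = z − H·x̄ = [8]
S = H·P̄·Hᵀ + R = [312]
K = P̄·Hᵀ·S⁻¹ = [41/312; 3/8]
x' = x̄ + K·y = [-37/39, 0]
P' = (I − K·H)·P̄ = [2375/312 21/8; 21/8 9/8]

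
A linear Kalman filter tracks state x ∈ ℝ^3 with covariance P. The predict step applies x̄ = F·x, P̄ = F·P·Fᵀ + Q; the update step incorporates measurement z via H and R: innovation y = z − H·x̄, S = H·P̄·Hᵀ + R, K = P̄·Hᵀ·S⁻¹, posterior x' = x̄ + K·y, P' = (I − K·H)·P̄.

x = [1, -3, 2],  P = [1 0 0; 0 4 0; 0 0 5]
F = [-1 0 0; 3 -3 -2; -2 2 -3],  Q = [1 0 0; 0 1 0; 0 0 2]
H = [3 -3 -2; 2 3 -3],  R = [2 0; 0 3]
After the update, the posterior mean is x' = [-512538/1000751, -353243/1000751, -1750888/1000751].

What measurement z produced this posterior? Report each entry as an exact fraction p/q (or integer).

z = [3, 3]

x̄ = F·x = [-1, 8, -14]
P̄ = F·P·Fᵀ + Q = [2 -3 2; -3 66 0; 2 0 67]
S = H·P̄·Hᵀ + R = [912 -215; -215 1148]
K = P̄·Hᵀ·S⁻¹ = [10263/1000751 -7667/1000751; -196356/1000751 130599/1000751; -189299/1000751 -207184/1000751]
x' − x̄ = [488213/1000751, -8359251/1000751, 12259626/1000751] = K·y
y = (KᵀK)⁻¹·Kᵀ·(x' − x̄) = [2, -61]
z = y + H·x̄ = [2, -61] + [1, 64] = [3, 3]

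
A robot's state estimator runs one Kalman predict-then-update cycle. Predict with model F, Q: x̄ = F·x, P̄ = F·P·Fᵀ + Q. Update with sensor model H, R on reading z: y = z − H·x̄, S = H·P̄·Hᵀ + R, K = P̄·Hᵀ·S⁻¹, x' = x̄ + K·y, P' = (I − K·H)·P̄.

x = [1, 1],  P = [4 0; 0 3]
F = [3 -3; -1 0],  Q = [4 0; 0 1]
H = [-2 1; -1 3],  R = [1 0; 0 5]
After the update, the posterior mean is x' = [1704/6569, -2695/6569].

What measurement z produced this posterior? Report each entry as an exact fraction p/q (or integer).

x̄ = F·x = [0, -1]
P̄ = F·P·Fᵀ + Q = [67 -12; -12 5]
S = H·P̄·Hᵀ + R = [322 233; 233 189]
K = P̄·Hᵀ·S⁻¹ = [-3595/6569 852/6569; -810/6569 1937/6569]
x' − x̄ = [1704/6569, 3874/6569] = K·y
y = (KᵀK)⁻¹·Kᵀ·(x' − x̄) = [0, 2]
z = y + H·x̄ = [0, 2] + [-1, -3] = [-1, -1]

z = [-1, -1]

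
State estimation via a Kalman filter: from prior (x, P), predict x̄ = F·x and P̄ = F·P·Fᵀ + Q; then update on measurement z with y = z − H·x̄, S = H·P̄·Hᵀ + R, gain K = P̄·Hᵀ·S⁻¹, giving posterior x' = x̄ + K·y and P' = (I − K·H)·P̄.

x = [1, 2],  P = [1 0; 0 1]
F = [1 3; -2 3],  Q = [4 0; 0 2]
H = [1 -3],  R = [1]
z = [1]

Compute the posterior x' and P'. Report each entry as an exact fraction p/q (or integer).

x' = [119/18, 17/9]
P' = [1463/108 245/54; 245/54 44/27]

x̄ = F·x = [7, 4]
P̄ = F·P·Fᵀ + Q = [14 7; 7 15]
y = z − H·x̄ = [6]
S = H·P̄·Hᵀ + R = [108]
K = P̄·Hᵀ·S⁻¹ = [-7/108; -19/54]
x' = x̄ + K·y = [119/18, 17/9]
P' = (I − K·H)·P̄ = [1463/108 245/54; 245/54 44/27]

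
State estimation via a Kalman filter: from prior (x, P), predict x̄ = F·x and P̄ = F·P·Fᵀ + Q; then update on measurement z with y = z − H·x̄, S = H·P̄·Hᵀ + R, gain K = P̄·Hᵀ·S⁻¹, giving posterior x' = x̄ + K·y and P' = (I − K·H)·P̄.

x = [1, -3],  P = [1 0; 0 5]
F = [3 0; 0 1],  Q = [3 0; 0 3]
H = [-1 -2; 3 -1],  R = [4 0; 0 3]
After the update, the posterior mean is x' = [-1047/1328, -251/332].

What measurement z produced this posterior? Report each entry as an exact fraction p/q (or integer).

x̄ = F·x = [3, -3]
P̄ = F·P·Fᵀ + Q = [12 0; 0 8]
S = H·P̄·Hᵀ + R = [48 -20; -20 119]
K = P̄·Hᵀ·S⁻¹ = [-177/1328 93/332; -129/332 -11/83]
x' − x̄ = [-5031/1328, 745/332] = K·y
y = (KᵀK)⁻¹·Kᵀ·(x' − x̄) = [-1, -14]
z = y + H·x̄ = [-1, -14] + [3, 12] = [2, -2]

z = [2, -2]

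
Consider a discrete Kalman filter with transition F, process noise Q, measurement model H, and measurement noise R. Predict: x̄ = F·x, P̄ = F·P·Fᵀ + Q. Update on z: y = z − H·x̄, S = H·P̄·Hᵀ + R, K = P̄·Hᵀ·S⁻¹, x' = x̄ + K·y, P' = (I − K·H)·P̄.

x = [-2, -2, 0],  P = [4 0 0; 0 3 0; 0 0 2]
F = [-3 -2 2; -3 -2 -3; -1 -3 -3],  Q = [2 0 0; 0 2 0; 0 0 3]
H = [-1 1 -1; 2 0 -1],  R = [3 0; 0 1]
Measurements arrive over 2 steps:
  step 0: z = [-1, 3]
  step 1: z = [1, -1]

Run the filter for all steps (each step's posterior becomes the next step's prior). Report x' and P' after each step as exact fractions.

step 0: x' = [28540/7073, 54386/7073, 35826/7073], P' = [53558/7073 149684/7073 104634/7073; 149684/7073 442756/7073 299120/7073; 104634/7073 299120/7073 211328/7073]
step 1: x' = [-777237480/165908839, -1926698874/165908839, -1377230746/165908839], P' = [1109109904/165908839 2952062132/165908839 2225682712/165908839; 2952062132/165908839 8362105348/165908839 6085471670/165908839; 2225682712/165908839 6085471670/165908839 4630355539/165908839]

step 0: x̄ = F·x = [10, 10, 8]
step 0: P̄ = F·P·Fᵀ + Q = [58 36 18; 36 68 48; 18 48 52]
step 0: y = z − H·x̄ = [7, -9]
step 0: S = H·P̄·Hᵀ + R = [49 -58; -58 213]
step 0: K = P̄·Hᵀ·S⁻¹ = [-2836/7073 2482/7073; -2016/7073 248/7073; -5614/7073 -2060/7073]
step 0: x' = x̄ + K·y = [28540/7073, 54386/7073, 35826/7073]
step 0: P' = (I − K·H)·P̄ = [53558/7073 149684/7073 104634/7073; 149684/7073 442756/7073 299120/7073; 104634/7073 299120/7073 211328/7073]
step 1: x̄ = F·x = [-122740/7073, -301870/7073, -299176/7073]
step 1: P̄ = F·P·Fᵀ + Q = [1260144/7073 3693428/7073 3928204/7073; 3693428/7073 11438204/7073 12108094/7073; 3928204/7073 12108094/7073 12871601/7073]
step 1: y = z − H·x̄ = [-112973/7073, -60769/7073]
step 1: S = H·P̄·Hᵀ + R = [1844532/7073 1701871/7073; 1701871/7073 2206434/7073]
step 1: K = P̄·Hᵀ·S⁻¹ = [-127576828/165908839 -7462904/165908839; -225142818/165908839 -181347406/165908839; -256855527/165908839 -178990115/165908839]
step 1: x' = x̄ + K·y = [-777237480/165908839, -1926698874/165908839, -1377230746/165908839]
step 1: P' = (I − K·H)·P̄ = [1109109904/165908839 2952062132/165908839 2225682712/165908839; 2952062132/165908839 8362105348/165908839 6085471670/165908839; 2225682712/165908839 6085471670/165908839 4630355539/165908839]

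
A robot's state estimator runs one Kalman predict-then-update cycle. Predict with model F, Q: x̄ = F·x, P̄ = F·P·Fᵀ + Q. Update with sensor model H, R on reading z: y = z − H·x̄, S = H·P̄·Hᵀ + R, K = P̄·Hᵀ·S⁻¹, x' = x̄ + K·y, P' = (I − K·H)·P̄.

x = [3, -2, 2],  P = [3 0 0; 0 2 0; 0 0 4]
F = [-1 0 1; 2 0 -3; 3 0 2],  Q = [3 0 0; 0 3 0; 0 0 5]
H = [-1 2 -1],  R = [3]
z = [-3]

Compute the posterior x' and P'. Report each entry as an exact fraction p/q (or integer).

x̄ = F·x = [-1, 0, 13]
P̄ = F·P·Fᵀ + Q = [10 -18 -1; -18 51 -6; -1 -6 48]
y = z − H·x̄ = [9]
S = H·P̄·Hᵀ + R = [359]
K = P̄·Hᵀ·S⁻¹ = [-45/359; 126/359; -59/359]
x' = x̄ + K·y = [-764/359, 1134/359, 4136/359]
P' = (I − K·H)·P̄ = [1565/359 -792/359 -3014/359; -792/359 2433/359 5280/359; -3014/359 5280/359 13751/359]

x' = [-764/359, 1134/359, 4136/359]
P' = [1565/359 -792/359 -3014/359; -792/359 2433/359 5280/359; -3014/359 5280/359 13751/359]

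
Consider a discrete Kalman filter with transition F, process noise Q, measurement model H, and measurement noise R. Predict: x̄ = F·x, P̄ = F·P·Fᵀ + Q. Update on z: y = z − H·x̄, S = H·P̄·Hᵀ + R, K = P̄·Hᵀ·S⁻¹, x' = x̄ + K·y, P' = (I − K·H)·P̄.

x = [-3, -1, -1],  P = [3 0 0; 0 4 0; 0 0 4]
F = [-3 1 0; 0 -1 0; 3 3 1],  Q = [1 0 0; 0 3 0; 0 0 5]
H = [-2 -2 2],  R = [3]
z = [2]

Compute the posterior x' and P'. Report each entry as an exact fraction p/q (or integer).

x' = [1092/631, -749/631, 905/631]
P' = [12796/631 -5104/631 7563/631; -5104/631 3517/631 -1632/631; 7563/631 -1632/631 6228/631]

x̄ = F·x = [8, 1, -13]
P̄ = F·P·Fᵀ + Q = [32 -4 -15; -4 7 -12; -15 -12 72]
y = z − H·x̄ = [46]
S = H·P̄·Hᵀ + R = [631]
K = P̄·Hᵀ·S⁻¹ = [-86/631; -30/631; 198/631]
x' = x̄ + K·y = [1092/631, -749/631, 905/631]
P' = (I − K·H)·P̄ = [12796/631 -5104/631 7563/631; -5104/631 3517/631 -1632/631; 7563/631 -1632/631 6228/631]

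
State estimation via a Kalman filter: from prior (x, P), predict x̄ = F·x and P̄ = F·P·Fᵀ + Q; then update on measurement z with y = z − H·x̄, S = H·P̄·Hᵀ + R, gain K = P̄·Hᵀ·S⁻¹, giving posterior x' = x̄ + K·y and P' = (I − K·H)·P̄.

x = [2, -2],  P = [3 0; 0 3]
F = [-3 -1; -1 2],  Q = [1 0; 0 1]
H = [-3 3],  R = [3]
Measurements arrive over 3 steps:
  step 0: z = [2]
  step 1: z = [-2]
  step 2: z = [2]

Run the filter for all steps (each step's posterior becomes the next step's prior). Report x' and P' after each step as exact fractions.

step 0: x' = [-180/31, -160/31], P' = [373/31 366/31; 366/31 1477/124]
step 1: x' = [166602/111355, 89088/111355], P' = [171473/111355 141862/111355; 141862/111355 149328/111355]
step 2: x' = [-18695652/11976049, -10185388/11976049], P' = [18459799/11976049 15311140/11976049; 15311140/11976049 16117379/11976049]

step 0: x̄ = F·x = [-4, -6]
step 0: P̄ = F·P·Fᵀ + Q = [31 3; 3 16]
step 0: y = z − H·x̄ = [8]
step 0: S = H·P̄·Hᵀ + R = [372]
step 0: K = P̄·Hᵀ·S⁻¹ = [-7/31; 13/124]
step 0: x' = x̄ + K·y = [-180/31, -160/31]
step 0: P' = (I − K·H)·P̄ = [373/31 366/31; 366/31 1477/124]
step 1: x̄ = F·x = [700/31, -140/31]
step 1: P̄ = F·P·Fᵀ + Q = [23813/124 -2899/62; -2899/62 417/31]
step 1: y = z − H·x̄ = [2458/31]
step 1: S = H·P̄·Hᵀ + R = [334065/124]
step 1: K = P̄·Hᵀ·S⁻¹ = [-29611/111355; 7466/111355]
step 1: x' = x̄ + K·y = [166602/111355, 89088/111355]
step 1: P' = (I − K·H)·P̄ = [171473/111355 141862/111355; 141862/111355 149328/111355]
step 2: x̄ = F·x = [-588894/111355, 11574/111355]
step 2: P̄ = F·P·Fᵀ + Q = [2655112/111355 -493547/111355; -493547/111355 312692/111355]
step 2: y = z − H·x̄ = [-1578694/111355]
step 2: S = H·P̄·Hᵀ + R = [35928147/111355]
step 2: K = P̄·Hᵀ·S⁻¹ = [-3148659/11976049; 806239/11976049]
step 2: x' = x̄ + K·y = [-18695652/11976049, -10185388/11976049]
step 2: P' = (I − K·H)·P̄ = [18459799/11976049 15311140/11976049; 15311140/11976049 16117379/11976049]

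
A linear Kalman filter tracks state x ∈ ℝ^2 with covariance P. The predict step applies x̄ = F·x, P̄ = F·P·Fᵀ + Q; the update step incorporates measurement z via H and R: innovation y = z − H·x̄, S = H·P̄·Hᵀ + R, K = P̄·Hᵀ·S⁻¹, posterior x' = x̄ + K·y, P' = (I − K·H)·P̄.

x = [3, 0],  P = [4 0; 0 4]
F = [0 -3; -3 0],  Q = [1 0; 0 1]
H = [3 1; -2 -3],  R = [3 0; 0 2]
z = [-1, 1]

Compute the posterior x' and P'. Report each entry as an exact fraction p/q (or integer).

x' = [-5809/34635, -3339/11545]
P' = [39923/69270 -5476/11545; -5476/11545 6882/11545]

x̄ = F·x = [0, -9]
P̄ = F·P·Fᵀ + Q = [37 0; 0 37]
y = z − H·x̄ = [8, -26]
S = H·P̄·Hᵀ + R = [373 -333; -333 483]
K = P̄·Hᵀ·S⁻¹ = [9657/23090 9361/69270; -3182/11545 -4847/11545]
x' = x̄ + K·y = [-5809/34635, -3339/11545]
P' = (I − K·H)·P̄ = [39923/69270 -5476/11545; -5476/11545 6882/11545]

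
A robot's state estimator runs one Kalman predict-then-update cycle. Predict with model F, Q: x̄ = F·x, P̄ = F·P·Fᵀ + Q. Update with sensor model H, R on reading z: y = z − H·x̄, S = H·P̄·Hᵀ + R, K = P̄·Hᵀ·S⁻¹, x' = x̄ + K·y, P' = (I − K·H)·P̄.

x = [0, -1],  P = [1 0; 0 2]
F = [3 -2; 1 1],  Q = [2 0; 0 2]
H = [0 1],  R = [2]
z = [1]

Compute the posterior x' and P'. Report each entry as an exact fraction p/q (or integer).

x' = [12/7, 3/7]
P' = [132/7 -2/7; -2/7 10/7]

x̄ = F·x = [2, -1]
P̄ = F·P·Fᵀ + Q = [19 -1; -1 5]
y = z − H·x̄ = [2]
S = H·P̄·Hᵀ + R = [7]
K = P̄·Hᵀ·S⁻¹ = [-1/7; 5/7]
x' = x̄ + K·y = [12/7, 3/7]
P' = (I − K·H)·P̄ = [132/7 -2/7; -2/7 10/7]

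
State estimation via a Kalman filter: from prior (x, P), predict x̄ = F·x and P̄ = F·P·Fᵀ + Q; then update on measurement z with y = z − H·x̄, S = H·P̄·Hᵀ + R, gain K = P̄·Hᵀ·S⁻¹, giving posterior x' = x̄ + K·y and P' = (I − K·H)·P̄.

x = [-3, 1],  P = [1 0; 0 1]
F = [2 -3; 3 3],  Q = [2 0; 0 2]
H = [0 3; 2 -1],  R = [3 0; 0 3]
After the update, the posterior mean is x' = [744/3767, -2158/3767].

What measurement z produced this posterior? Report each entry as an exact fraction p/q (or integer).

z = [-1, 2]

x̄ = F·x = [-9, -6]
P̄ = F·P·Fᵀ + Q = [15 -3; -3 20]
S = H·P̄·Hᵀ + R = [183 -78; -78 95]
K = P̄·Hᵀ·S⁻¹ = [573/3767 1779/3767; 1224/3767 -26/3767]
x' − x̄ = [34647/3767, 20444/3767] = K·y
y = (KᵀK)⁻¹·Kᵀ·(x' − x̄) = [17, 14]
z = y + H·x̄ = [17, 14] + [-18, -12] = [-1, 2]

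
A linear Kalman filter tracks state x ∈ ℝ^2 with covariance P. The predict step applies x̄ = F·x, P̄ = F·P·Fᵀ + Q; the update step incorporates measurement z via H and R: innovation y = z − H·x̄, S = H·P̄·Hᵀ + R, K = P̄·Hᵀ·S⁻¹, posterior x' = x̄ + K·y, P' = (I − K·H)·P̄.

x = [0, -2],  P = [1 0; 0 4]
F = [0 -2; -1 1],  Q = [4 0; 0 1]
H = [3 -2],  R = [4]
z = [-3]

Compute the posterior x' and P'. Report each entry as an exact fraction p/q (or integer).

x' = [-3/4, 1/4]
P' = [1 1; 1 33/19]

x̄ = F·x = [4, -2]
P̄ = F·P·Fᵀ + Q = [20 -8; -8 6]
y = z − H·x̄ = [-19]
S = H·P̄·Hᵀ + R = [304]
K = P̄·Hᵀ·S⁻¹ = [1/4; -9/76]
x' = x̄ + K·y = [-3/4, 1/4]
P' = (I − K·H)·P̄ = [1 1; 1 33/19]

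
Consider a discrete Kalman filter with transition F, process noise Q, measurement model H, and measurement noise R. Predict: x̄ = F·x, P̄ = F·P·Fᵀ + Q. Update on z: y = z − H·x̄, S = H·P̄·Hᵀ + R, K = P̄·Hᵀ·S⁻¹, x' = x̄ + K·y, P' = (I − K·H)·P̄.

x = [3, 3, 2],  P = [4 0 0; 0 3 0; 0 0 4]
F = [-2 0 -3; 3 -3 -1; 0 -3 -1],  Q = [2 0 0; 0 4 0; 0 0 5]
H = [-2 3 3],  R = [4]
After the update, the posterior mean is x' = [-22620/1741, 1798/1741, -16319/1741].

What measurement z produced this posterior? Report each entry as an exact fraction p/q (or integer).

x̄ = F·x = [-12, -2, -11]
P̄ = F·P·Fᵀ + Q = [54 -12 12; -12 71 31; 12 31 36]
S = H·P̄·Hᵀ + R = [1741]
K = P̄·Hᵀ·S⁻¹ = [-108/1741; 330/1741; 177/1741]
x' − x̄ = [-1728/1741, 5280/1741, 2832/1741] = K·y
y = (KᵀK)⁻¹·Kᵀ·(x' − x̄) = [16]
z = y + H·x̄ = [16] + [-15] = [1]

z = [1]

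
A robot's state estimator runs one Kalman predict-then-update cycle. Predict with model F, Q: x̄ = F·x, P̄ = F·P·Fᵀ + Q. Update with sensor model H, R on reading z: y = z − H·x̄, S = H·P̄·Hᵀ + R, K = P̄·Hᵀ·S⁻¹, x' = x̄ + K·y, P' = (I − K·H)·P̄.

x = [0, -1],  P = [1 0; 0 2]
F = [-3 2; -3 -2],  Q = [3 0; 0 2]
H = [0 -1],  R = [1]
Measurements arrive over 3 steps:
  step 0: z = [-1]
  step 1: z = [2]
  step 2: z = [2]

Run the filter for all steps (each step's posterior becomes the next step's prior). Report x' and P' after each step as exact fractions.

step 0: x̄ = F·x = [-2, 2]
step 0: P̄ = F·P·Fᵀ + Q = [20 1; 1 19]
step 0: y = z − H·x̄ = [1]
step 0: S = H·P̄·Hᵀ + R = [20]
step 0: K = P̄·Hᵀ·S⁻¹ = [-1/20; -19/20]
step 0: x' = x̄ + K·y = [-41/20, 21/20]
step 0: P' = (I − K·H)·P̄ = [399/20 1/20; 1/20 19/20]
step 1: x̄ = F·x = [33/4, 81/20]
step 1: P̄ = F·P·Fᵀ + Q = [743/4 703/4; 703/4 3719/20]
step 1: y = z − H·x̄ = [121/20]
step 1: S = H·P̄·Hᵀ + R = [3739/20]
step 1: K = P̄·Hᵀ·S⁻¹ = [-3515/3739; -3719/3739]
step 1: x' = x̄ + K·y = [9581/3739, -7357/3739]
step 1: P' = (I − K·H)·P̄ = [76758/3739 3515/3739; 3515/3739 3719/3739]
step 2: x̄ = F·x = [-43457/3739, -14029/3739]
step 2: P̄ = F·P·Fᵀ + Q = [674735/3739 675946/3739; 675946/3739 755356/3739]
step 2: y = z − H·x̄ = [-6551/3739]
step 2: S = H·P̄·Hᵀ + R = [759095/3739]
step 2: K = P̄·Hᵀ·S⁻¹ = [-675946/759095; -755356/759095]
step 2: x' = x̄ + K·y = [-7638371/759095, -1524741/759095]
step 2: P' = (I − K·H)·P̄ = [14786031/759095 675946/759095; 675946/759095 755356/759095]

step 0: x' = [-41/20, 21/20], P' = [399/20 1/20; 1/20 19/20]
step 1: x' = [9581/3739, -7357/3739], P' = [76758/3739 3515/3739; 3515/3739 3719/3739]
step 2: x' = [-7638371/759095, -1524741/759095], P' = [14786031/759095 675946/759095; 675946/759095 755356/759095]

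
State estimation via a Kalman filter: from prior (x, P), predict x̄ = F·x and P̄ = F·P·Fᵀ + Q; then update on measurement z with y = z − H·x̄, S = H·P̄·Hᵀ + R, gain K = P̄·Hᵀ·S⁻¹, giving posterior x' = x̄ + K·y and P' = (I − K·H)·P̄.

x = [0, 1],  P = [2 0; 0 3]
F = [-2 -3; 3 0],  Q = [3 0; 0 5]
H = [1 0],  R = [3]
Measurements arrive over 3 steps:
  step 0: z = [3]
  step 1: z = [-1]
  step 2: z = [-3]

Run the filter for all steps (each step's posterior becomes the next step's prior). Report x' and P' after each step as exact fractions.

step 0: x' = [105/41, -72/41], P' = [114/41 -36/41; -36/41 799/41]
step 1: x' = [-2440/2487, 6415/829], P' = [2446/829 -120/829; -120/829 24539/829]
step 2: x' = [-747901/234169, -937392/234169], P' = [695046/234169 -40788/234169; -40788/234169 7166195/234169]

step 0: x̄ = F·x = [-3, 0]
step 0: P̄ = F·P·Fᵀ + Q = [38 -12; -12 23]
step 0: y = z − H·x̄ = [6]
step 0: S = H·P̄·Hᵀ + R = [41]
step 0: K = P̄·Hᵀ·S⁻¹ = [38/41; -12/41]
step 0: x' = x̄ + K·y = [105/41, -72/41]
step 0: P' = (I − K·H)·P̄ = [114/41 -36/41; -36/41 799/41]
step 1: x̄ = F·x = [6/41, 315/41]
step 1: P̄ = F·P·Fᵀ + Q = [7338/41 -360/41; -360/41 1231/41]
step 1: y = z − H·x̄ = [-47/41]
step 1: S = H·P̄·Hᵀ + R = [7461/41]
step 1: K = P̄·Hᵀ·S⁻¹ = [2446/2487; -40/829]
step 1: x' = x̄ + K·y = [-2440/2487, 6415/829]
step 1: P' = (I − K·H)·P̄ = [2446/829 -120/829; -120/829 24539/829]
step 2: x̄ = F·x = [-52855/2487, -2440/829]
step 2: P̄ = F·P·Fᵀ + Q = [231682/829 -13596/829; -13596/829 26159/829]
step 2: y = z − H·x̄ = [45394/2487]
step 2: S = H·P̄·Hᵀ + R = [234169/829]
step 2: K = P̄·Hᵀ·S⁻¹ = [231682/234169; -13596/234169]
step 2: x' = x̄ + K·y = [-747901/234169, -937392/234169]
step 2: P' = (I − K·H)·P̄ = [695046/234169 -40788/234169; -40788/234169 7166195/234169]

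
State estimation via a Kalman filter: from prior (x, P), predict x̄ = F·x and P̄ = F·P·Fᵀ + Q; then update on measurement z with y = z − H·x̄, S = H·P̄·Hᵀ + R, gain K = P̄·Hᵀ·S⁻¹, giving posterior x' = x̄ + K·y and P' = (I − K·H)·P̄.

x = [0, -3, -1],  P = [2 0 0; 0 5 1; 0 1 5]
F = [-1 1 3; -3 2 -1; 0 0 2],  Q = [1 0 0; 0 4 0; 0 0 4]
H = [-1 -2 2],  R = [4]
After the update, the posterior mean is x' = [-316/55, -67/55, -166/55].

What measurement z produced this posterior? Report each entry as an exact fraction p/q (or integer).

x̄ = F·x = [-6, -5, -2]
P̄ = F·P·Fᵀ + Q = [59 6 32; 6 43 -6; 32 -6 24]
S = H·P̄·Hᵀ + R = [275]
K = P̄·Hᵀ·S⁻¹ = [-7/275; -104/275; 28/275]
x' − x̄ = [14/55, 208/55, -56/55] = K·y
y = (KᵀK)⁻¹·Kᵀ·(x' − x̄) = [-10]
z = y + H·x̄ = [-10] + [12] = [2]

z = [2]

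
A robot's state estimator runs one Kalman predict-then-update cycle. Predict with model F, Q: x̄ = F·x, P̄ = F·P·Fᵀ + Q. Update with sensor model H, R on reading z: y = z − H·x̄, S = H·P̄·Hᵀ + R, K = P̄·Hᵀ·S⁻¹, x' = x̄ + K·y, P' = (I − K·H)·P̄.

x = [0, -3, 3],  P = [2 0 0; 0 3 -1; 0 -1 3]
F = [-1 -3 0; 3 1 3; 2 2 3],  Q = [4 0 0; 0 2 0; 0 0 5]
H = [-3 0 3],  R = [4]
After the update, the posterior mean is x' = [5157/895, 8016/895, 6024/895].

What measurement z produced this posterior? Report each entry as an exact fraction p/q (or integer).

z = [3]

x̄ = F·x = [9, 6, 3]
P̄ = F·P·Fᵀ + Q = [33 -6 -13; -6 44 36; -13 36 40]
S = H·P̄·Hᵀ + R = [895]
K = P̄·Hᵀ·S⁻¹ = [-138/895; 126/895; 159/895]
x' − x̄ = [-2898/895, 2646/895, 3339/895] = K·y
y = (KᵀK)⁻¹·Kᵀ·(x' − x̄) = [21]
z = y + H·x̄ = [21] + [-18] = [3]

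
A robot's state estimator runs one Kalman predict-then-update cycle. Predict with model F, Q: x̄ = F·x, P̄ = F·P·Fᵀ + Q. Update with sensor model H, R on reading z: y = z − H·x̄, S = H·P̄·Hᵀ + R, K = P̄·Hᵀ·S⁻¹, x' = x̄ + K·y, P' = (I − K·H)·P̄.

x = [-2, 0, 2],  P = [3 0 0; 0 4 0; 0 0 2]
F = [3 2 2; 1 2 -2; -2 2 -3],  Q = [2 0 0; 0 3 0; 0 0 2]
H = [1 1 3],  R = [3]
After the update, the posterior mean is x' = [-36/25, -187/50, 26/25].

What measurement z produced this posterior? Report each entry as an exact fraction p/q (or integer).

z = [-2]

x̄ = F·x = [-2, -6, -2]
P̄ = F·P·Fᵀ + Q = [53 17 -14; 17 30 22; -14 22 48]
S = H·P̄·Hᵀ + R = [600]
K = P̄·Hᵀ·S⁻¹ = [7/150; 113/600; 19/75]
x' − x̄ = [14/25, 113/50, 76/25] = K·y
y = (KᵀK)⁻¹·Kᵀ·(x' − x̄) = [12]
z = y + H·x̄ = [12] + [-14] = [-2]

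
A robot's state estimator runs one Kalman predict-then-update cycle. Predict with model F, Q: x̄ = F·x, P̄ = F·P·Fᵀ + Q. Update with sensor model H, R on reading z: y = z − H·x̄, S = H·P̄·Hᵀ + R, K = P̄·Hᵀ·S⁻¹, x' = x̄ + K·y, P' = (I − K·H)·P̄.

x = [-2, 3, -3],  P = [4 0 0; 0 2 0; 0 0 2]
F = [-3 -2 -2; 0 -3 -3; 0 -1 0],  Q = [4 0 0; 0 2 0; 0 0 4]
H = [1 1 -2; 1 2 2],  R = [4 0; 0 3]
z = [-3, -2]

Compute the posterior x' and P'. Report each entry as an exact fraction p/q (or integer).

x' = [-5266/11563, -13165/11563, 2540/11563]
P' = [163080/11563 -101072/11563 21380/11563; -101072/11563 71084/11563 -15928/11563; 21380/11563 -15928/11563 8220/11563]

x̄ = F·x = [6, 0, -3]
P̄ = F·P·Fᵀ + Q = [56 24 4; 24 38 6; 4 6 6]
y = z − H·x̄ = [-15, -2]
S = H·P̄·Hᵀ + R = [130 168; 168 395]
K = P̄·Hᵀ·S⁻¹ = [4812/11563 1232/11563; 467/11563 3080/11563; -2747/11563 1988/11563]
x' = x̄ + K·y = [-5266/11563, -13165/11563, 2540/11563]
P' = (I − K·H)·P̄ = [163080/11563 -101072/11563 21380/11563; -101072/11563 71084/11563 -15928/11563; 21380/11563 -15928/11563 8220/11563]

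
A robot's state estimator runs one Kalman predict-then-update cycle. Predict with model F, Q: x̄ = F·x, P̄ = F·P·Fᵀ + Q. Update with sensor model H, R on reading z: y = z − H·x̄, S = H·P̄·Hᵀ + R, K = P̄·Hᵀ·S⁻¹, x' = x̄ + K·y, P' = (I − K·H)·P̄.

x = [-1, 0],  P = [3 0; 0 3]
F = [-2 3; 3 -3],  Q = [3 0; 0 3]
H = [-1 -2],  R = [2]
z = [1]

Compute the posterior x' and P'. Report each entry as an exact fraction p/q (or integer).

x̄ = F·x = [2, -3]
P̄ = F·P·Fᵀ + Q = [42 -45; -45 57]
y = z − H·x̄ = [-3]
S = H·P̄·Hᵀ + R = [92]
K = P̄·Hᵀ·S⁻¹ = [12/23; -3/4]
x' = x̄ + K·y = [10/23, -3/4]
P' = (I − K·H)·P̄ = [390/23 -9; -9 21/4]

x' = [10/23, -3/4]
P' = [390/23 -9; -9 21/4]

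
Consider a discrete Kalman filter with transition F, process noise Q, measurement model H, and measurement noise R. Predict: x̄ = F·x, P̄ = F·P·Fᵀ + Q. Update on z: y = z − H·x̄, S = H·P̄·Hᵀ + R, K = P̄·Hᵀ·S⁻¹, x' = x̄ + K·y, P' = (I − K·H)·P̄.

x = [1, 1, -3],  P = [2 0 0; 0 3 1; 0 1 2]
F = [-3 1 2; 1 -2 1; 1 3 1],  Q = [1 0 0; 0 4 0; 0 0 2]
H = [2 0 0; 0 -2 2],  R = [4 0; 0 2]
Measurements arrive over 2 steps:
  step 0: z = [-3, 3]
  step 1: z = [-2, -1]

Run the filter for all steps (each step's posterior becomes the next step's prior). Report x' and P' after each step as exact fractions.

step 0: x' = [-2639/1485, -9913/2970, -878/495], P' = [4292/4455 -343/4455 -106/1485; -343/4455 24587/4455 7949/1485; -106/1485 7949/1485 2813/495]
step 1: x' = [-3155207/7617146, -1202484/3808573, -7910839/7617146], P' = [3551120/3808573 -103784/3808573 -30474/3808573; -103784/3808573 15286111/3808573 14883197/3808573; -30474/3808573 14883197/3808573 16357104/3808573]

step 0: x̄ = F·x = [-8, -4, 1]
step 0: P̄ = F·P·Fᵀ + Q = [34 -11 14; -11 16 -13; 14 -13 39]
step 0: y = z − H·x̄ = [13, -7]
step 0: S = H·P̄·Hᵀ + R = [140 100; 100 326]
step 0: K = P̄·Hᵀ·S⁻¹ = [2146/4455 5/891; -343/8910 -148/891; -53/1485 98/297]
step 0: x' = x̄ + K·y = [-2639/1485, -9913/2970, -878/495]
step 0: P' = (I − K·H)·P̄ = [4292/4455 -343/4455 -106/1485; -343/4455 24587/4455 7949/1485; -106/1485 7949/1485 2813/495]
step 1: x̄ = F·x = [-923/594, 928/297, -8057/594]
step 1: P̄ = F·P·Fᵀ + Q = [54040/891 -17008/891 56302/891; -17008/891 10225/891 -19009/891; 56302/891 -19009/891 80038/891]
step 1: y = z − H·x̄ = [329/297, 9616/297]
step 1: S = H·P̄·Hᵀ + R = [219724/891 293240/891; 293240/891 514906/891]
step 1: K = P̄·Hᵀ·S⁻¹ = [1775560/3808573 73310/3808573; -51892/3808573 -402914/3808573; -15237/3808573 1473907/3808573]
step 1: x' = x̄ + K·y = [-3155207/7617146, -1202484/3808573, -7910839/7617146]
step 1: P' = (I − K·H)·P̄ = [3551120/3808573 -103784/3808573 -30474/3808573; -103784/3808573 15286111/3808573 14883197/3808573; -30474/3808573 14883197/3808573 16357104/3808573]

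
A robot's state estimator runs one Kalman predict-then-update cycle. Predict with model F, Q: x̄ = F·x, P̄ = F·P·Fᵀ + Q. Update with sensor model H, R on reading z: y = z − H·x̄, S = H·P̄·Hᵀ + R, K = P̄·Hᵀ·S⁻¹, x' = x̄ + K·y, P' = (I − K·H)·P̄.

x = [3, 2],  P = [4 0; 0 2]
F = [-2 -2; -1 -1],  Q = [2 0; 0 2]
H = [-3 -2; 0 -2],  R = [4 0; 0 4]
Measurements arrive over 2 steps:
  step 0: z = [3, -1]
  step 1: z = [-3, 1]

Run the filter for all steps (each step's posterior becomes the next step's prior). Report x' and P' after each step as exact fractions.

step 0: x' = [-85/73, 79/511], P' = [44/73 -24/73; -24/73 304/511]
step 1: x' = [46719/40711, -6245/40711], P' = [23468/40711 -13308/40711; -13308/40711 24214/40711]

step 0: x̄ = F·x = [-10, -5]
step 0: P̄ = F·P·Fᵀ + Q = [26 12; 12 8]
step 0: y = z − H·x̄ = [-37, -11]
step 0: S = H·P̄·Hᵀ + R = [414 104; 104 36]
step 0: K = P̄·Hᵀ·S⁻¹ = [-21/73 12/73; -26/511 -152/511]
step 0: x' = x̄ + K·y = [-85/73, 79/511]
step 0: P' = (I − K·H)·P̄ = [44/73 -24/73; -24/73 304/511]
step 1: x̄ = F·x = [1032/511, 516/511]
step 1: P̄ = F·P·Fᵀ + Q = [2126/511 552/511; 552/511 1298/511]
step 1: y = z − H·x̄ = [2595/511, 1543/511]
step 1: S = H·P̄·Hᵀ + R = [32994/511 8504/511; 8504/511 7236/511]
step 1: K = P̄·Hᵀ·S⁻¹ = [-10947/40711 6654/40711; -2126/40711 -12107/40711]
step 1: x' = x̄ + K·y = [46719/40711, -6245/40711]
step 1: P' = (I − K·H)·P̄ = [23468/40711 -13308/40711; -13308/40711 24214/40711]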